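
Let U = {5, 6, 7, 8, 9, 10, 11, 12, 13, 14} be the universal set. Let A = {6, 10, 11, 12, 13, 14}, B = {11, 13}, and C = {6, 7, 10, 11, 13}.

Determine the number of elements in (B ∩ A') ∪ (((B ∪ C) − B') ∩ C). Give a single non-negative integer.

2

A' = {5, 7, 8, 9}
B ∩ A' = {}
B ∪ C = {6, 7, 10, 11, 13}
B' = {5, 6, 7, 8, 9, 10, 12, 14}
(B ∪ C) − B' = {11, 13}
((B ∪ C) − B') ∩ C = {11, 13}
(B ∩ A') ∪ (((B ∪ C) − B') ∩ C) = {11, 13}
|(B ∩ A') ∪ (((B ∪ C) − B') ∩ C)| = 2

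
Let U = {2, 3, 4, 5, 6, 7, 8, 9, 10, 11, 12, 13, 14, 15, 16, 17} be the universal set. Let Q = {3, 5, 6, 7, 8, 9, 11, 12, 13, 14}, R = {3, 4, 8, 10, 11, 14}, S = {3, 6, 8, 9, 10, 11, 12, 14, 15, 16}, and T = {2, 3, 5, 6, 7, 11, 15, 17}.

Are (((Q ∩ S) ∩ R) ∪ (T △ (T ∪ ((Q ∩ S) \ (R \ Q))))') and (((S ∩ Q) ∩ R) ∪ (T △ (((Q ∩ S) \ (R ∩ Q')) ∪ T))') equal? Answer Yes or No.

Yes

Q ∩ S = {3, 6, 8, 9, 11, 12, 14}
(Q ∩ S) ∩ R = {3, 8, 11, 14}
R \ Q = {4, 10}
(Q ∩ S) \ (R \ Q) = {3, 6, 8, 9, 11, 12, 14}
T ∪ ((Q ∩ S) \ (R \ Q)) = {2, 3, 5, 6, 7, 8, 9, 11, 12, 14, 15, 17}
T △ (T ∪ ((Q ∩ S) \ (R \ Q))) = {8, 9, 12, 14}
(T △ (T ∪ ((Q ∩ S) \ (R \ Q))))' = {2, 3, 4, 5, 6, 7, 10, 11, 13, 15, 16, 17}
((Q ∩ S) ∩ R) ∪ (T △ (T ∪ ((Q ∩ S) \ (R \ Q))))' = {2, 3, 4, 5, 6, 7, 8, 10, 11, 13, 14, 15, 16, 17}
S ∩ Q = {3, 6, 8, 9, 11, 12, 14}
(S ∩ Q) ∩ R = {3, 8, 11, 14}
Q' = {2, 4, 10, 15, 16, 17}
R ∩ Q' = {4, 10}
(Q ∩ S) \ (R ∩ Q') = {3, 6, 8, 9, 11, 12, 14}
((Q ∩ S) \ (R ∩ Q')) ∪ T = {2, 3, 5, 6, 7, 8, 9, 11, 12, 14, 15, 17}
T △ (((Q ∩ S) \ (R ∩ Q')) ∪ T) = {8, 9, 12, 14}
(T △ (((Q ∩ S) \ (R ∩ Q')) ∪ T))' = {2, 3, 4, 5, 6, 7, 10, 11, 13, 15, 16, 17}
((S ∩ Q) ∩ R) ∪ (T △ (((Q ∩ S) \ (R ∩ Q')) ∪ T))' = {2, 3, 4, 5, 6, 7, 8, 10, 11, 13, 14, 15, 16, 17}
Both equal {2, 3, 4, 5, 6, 7, 8, 10, 11, 13, 14, 15, 16, 17}, so ((Q ∩ S) ∩ R) ∪ (T △ (T ∪ ((Q ∩ S) \ (R \ Q))))' = ((S ∩ Q) ∩ R) ∪ (T △ (((Q ∩ S) \ (R ∩ Q')) ∪ T))'.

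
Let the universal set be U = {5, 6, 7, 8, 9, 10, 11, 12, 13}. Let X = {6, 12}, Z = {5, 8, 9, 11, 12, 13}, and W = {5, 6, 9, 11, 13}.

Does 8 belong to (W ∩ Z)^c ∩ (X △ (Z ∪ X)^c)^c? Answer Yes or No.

8 ∉ W and 8 ∈ Z, so 8 ∉ W ∩ Z
8 ∈ (W ∩ Z)^c since 8 ∉ (W ∩ Z)
8 ∈ Z and 8 ∉ X, so 8 ∈ Z ∪ X
8 ∉ (Z ∪ X)^c since 8 ∈ (Z ∪ X)
8 ∉ X and 8 ∉ (Z ∪ X)^c, so 8 ∉ X △ (Z ∪ X)^c
8 ∈ (X △ (Z ∪ X)^c)^c since 8 ∉ (X △ (Z ∪ X)^c)
8 ∈ (W ∩ Z)^c and 8 ∈ (X △ (Z ∪ X)^c)^c, so 8 ∈ (W ∩ Z)^c ∩ (X △ (Z ∪ X)^c)^c

Yes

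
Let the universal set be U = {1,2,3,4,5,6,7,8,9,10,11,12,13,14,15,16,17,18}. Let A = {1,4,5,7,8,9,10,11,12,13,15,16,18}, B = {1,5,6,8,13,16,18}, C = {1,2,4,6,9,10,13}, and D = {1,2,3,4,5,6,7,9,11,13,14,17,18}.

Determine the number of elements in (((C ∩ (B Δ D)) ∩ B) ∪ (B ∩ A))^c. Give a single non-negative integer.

B Δ D = {2,3,4,7,8,9,11,14,16,17}
C ∩ (B Δ D) = {2,4,9}
(C ∩ (B Δ D)) ∩ B = {}
B ∩ A = {1,5,8,13,16,18}
((C ∩ (B Δ D)) ∩ B) ∪ (B ∩ A) = {1,5,8,13,16,18}
(((C ∩ (B Δ D)) ∩ B) ∪ (B ∩ A))^c = {2,3,4,6,7,9,10,11,12,14,15,17}
|(((C ∩ (B Δ D)) ∩ B) ∪ (B ∩ A))^c| = 12

12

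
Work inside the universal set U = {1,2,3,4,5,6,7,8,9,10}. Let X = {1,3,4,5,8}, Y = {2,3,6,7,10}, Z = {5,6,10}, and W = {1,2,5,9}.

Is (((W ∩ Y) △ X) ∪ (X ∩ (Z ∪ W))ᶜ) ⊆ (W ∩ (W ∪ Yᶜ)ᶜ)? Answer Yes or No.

W ∩ Y = {2}
(W ∩ Y) △ X = {1,2,3,4,5,8}
Z ∪ W = {1,2,5,6,9,10}
X ∩ (Z ∪ W) = {1,5}
(X ∩ (Z ∪ W))ᶜ = {2,3,4,6,7,8,9,10}
((W ∩ Y) △ X) ∪ (X ∩ (Z ∪ W))ᶜ = {1,2,3,4,5,6,7,8,9,10}
Yᶜ = {1,4,5,8,9}
W ∪ Yᶜ = {1,2,4,5,8,9}
(W ∪ Yᶜ)ᶜ = {3,6,7,10}
W ∩ (W ∪ Yᶜ)ᶜ = {}
1 ∈ ((W ∩ Y) △ X) ∪ (X ∩ (Z ∪ W))ᶜ but 1 ∉ W ∩ (W ∪ Yᶜ)ᶜ, so the inclusion fails.

No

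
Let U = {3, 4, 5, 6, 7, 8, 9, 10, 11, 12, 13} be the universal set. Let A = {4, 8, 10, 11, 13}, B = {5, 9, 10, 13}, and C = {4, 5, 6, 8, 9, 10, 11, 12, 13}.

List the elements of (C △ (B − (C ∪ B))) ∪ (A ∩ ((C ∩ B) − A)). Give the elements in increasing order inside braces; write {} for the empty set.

{4, 5, 6, 8, 9, 10, 11, 12, 13}

C ∪ B = {4, 5, 6, 8, 9, 10, 11, 12, 13}
B − (C ∪ B) = {}
C △ (B − (C ∪ B)) = {4, 5, 6, 8, 9, 10, 11, 12, 13}
C ∩ B = {5, 9, 10, 13}
(C ∩ B) − A = {5, 9}
A ∩ ((C ∩ B) − A) = {}
(C △ (B − (C ∪ B))) ∪ (A ∩ ((C ∩ B) − A)) = {4, 5, 6, 8, 9, 10, 11, 12, 13}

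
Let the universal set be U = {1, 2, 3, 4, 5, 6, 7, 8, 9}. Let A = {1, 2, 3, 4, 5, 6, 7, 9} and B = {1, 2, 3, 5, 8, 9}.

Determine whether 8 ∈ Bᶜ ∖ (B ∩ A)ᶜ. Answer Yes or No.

8 ∈ B, so 8 ∉ Bᶜ
8 ∈ B and 8 ∉ A, so 8 ∉ B ∩ A
8 ∈ (B ∩ A)ᶜ since 8 ∉ (B ∩ A)
8 ∉ Bᶜ and 8 ∈ (B ∩ A)ᶜ, so 8 ∉ Bᶜ ∖ (B ∩ A)ᶜ

No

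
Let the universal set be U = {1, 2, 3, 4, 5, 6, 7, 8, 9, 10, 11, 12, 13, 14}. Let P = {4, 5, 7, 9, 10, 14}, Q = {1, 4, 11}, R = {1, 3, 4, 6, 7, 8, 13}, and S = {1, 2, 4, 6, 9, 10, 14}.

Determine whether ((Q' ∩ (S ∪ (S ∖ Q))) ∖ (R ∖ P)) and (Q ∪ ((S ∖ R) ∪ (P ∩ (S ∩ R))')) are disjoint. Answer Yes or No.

Q' = {2, 3, 5, 6, 7, 8, 9, 10, 12, 13, 14}
S ∖ Q = {2, 6, 9, 10, 14}
S ∪ (S ∖ Q) = {1, 2, 4, 6, 9, 10, 14}
Q' ∩ (S ∪ (S ∖ Q)) = {2, 6, 9, 10, 14}
R ∖ P = {1, 3, 6, 8, 13}
(Q' ∩ (S ∪ (S ∖ Q))) ∖ (R ∖ P) = {2, 9, 10, 14}
S ∖ R = {2, 9, 10, 14}
S ∩ R = {1, 4, 6}
P ∩ (S ∩ R) = {4}
(P ∩ (S ∩ R))' = {1, 2, 3, 5, 6, 7, 8, 9, 10, 11, 12, 13, 14}
(S ∖ R) ∪ (P ∩ (S ∩ R))' = {1, 2, 3, 5, 6, 7, 8, 9, 10, 11, 12, 13, 14}
Q ∪ ((S ∖ R) ∪ (P ∩ (S ∩ R))') = {1, 2, 3, 4, 5, 6, 7, 8, 9, 10, 11, 12, 13, 14}
2 lies in both, so they are not disjoint.

No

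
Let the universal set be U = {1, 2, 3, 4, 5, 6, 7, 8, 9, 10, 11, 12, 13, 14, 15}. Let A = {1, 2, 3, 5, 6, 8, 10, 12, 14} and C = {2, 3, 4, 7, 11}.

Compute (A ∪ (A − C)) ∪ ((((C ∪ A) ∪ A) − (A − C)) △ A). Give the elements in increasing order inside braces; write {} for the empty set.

A − C = {1, 5, 6, 8, 10, 12, 14}
A ∪ (A − C) = {1, 2, 3, 5, 6, 8, 10, 12, 14}
C ∪ A = {1, 2, 3, 4, 5, 6, 7, 8, 10, 11, 12, 14}
(C ∪ A) ∪ A = {1, 2, 3, 4, 5, 6, 7, 8, 10, 11, 12, 14}
((C ∪ A) ∪ A) − (A − C) = {2, 3, 4, 7, 11}
(((C ∪ A) ∪ A) − (A − C)) △ A = {1, 4, 5, 6, 7, 8, 10, 11, 12, 14}
(A ∪ (A − C)) ∪ ((((C ∪ A) ∪ A) − (A − C)) △ A) = {1, 2, 3, 4, 5, 6, 7, 8, 10, 11, 12, 14}

{1, 2, 3, 4, 5, 6, 7, 8, 10, 11, 12, 14}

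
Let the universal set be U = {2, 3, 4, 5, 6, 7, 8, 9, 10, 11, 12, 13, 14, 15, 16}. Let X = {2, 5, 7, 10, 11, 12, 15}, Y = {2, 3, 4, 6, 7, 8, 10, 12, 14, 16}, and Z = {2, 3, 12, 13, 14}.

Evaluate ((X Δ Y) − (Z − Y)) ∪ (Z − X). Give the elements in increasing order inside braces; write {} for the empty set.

X Δ Y = {3, 4, 5, 6, 8, 11, 14, 15, 16}
Z − Y = {13}
(X Δ Y) − (Z − Y) = {3, 4, 5, 6, 8, 11, 14, 15, 16}
Z − X = {3, 13, 14}
((X Δ Y) − (Z − Y)) ∪ (Z − X) = {3, 4, 5, 6, 8, 11, 13, 14, 15, 16}

{3, 4, 5, 6, 8, 11, 13, 14, 15, 16}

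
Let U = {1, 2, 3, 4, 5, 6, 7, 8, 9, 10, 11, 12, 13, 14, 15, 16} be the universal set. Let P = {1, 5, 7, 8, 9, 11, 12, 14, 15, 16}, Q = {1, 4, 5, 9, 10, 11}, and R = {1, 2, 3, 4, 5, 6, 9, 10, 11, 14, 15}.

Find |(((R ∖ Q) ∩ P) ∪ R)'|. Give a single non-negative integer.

R ∖ Q = {2, 3, 6, 14, 15}
(R ∖ Q) ∩ P = {14, 15}
((R ∖ Q) ∩ P) ∪ R = {1, 2, 3, 4, 5, 6, 9, 10, 11, 14, 15}
(((R ∖ Q) ∩ P) ∪ R)' = {7, 8, 12, 13, 16}
|(((R ∖ Q) ∩ P) ∪ R)'| = 5

5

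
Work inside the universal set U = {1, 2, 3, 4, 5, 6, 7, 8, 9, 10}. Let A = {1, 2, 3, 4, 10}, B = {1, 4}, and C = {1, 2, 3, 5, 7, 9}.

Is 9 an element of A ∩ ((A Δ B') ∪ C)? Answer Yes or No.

9 ∉ B, so 9 ∈ B'
9 ∉ A and 9 ∈ B', so 9 ∈ A Δ B'
9 ∈ (A Δ B') and 9 ∈ C, so 9 ∈ (A Δ B') ∪ C
9 ∉ A and 9 ∈ ((A Δ B') ∪ C), so 9 ∉ A ∩ ((A Δ B') ∪ C)

No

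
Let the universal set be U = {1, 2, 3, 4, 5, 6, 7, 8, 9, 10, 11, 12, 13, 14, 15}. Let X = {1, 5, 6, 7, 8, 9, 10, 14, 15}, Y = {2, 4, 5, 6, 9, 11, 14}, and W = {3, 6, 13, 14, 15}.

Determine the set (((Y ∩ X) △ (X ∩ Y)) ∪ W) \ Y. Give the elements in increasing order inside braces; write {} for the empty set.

{3, 13, 15}

Y ∩ X = {5, 6, 9, 14}
X ∩ Y = {5, 6, 9, 14}
(Y ∩ X) △ (X ∩ Y) = {}
((Y ∩ X) △ (X ∩ Y)) ∪ W = {3, 6, 13, 14, 15}
(((Y ∩ X) △ (X ∩ Y)) ∪ W) \ Y = {3, 13, 15}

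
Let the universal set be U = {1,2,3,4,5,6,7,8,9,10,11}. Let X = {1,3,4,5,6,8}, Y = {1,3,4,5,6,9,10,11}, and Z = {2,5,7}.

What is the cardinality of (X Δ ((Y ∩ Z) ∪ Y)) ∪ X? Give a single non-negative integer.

Y ∩ Z = {5}
(Y ∩ Z) ∪ Y = {1,3,4,5,6,9,10,11}
X Δ ((Y ∩ Z) ∪ Y) = {8,9,10,11}
(X Δ ((Y ∩ Z) ∪ Y)) ∪ X = {1,3,4,5,6,8,9,10,11}
|(X Δ ((Y ∩ Z) ∪ Y)) ∪ X| = 9

9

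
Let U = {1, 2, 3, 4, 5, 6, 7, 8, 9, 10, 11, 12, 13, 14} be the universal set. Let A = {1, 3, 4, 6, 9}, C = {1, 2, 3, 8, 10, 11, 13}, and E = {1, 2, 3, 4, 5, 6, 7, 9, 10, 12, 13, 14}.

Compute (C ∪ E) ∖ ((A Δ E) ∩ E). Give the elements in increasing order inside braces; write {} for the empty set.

C ∪ E = {1, 2, 3, 4, 5, 6, 7, 8, 9, 10, 11, 12, 13, 14}
A Δ E = {2, 5, 7, 10, 12, 13, 14}
(A Δ E) ∩ E = {2, 5, 7, 10, 12, 13, 14}
(C ∪ E) ∖ ((A Δ E) ∩ E) = {1, 3, 4, 6, 8, 9, 11}

{1, 3, 4, 6, 8, 9, 11}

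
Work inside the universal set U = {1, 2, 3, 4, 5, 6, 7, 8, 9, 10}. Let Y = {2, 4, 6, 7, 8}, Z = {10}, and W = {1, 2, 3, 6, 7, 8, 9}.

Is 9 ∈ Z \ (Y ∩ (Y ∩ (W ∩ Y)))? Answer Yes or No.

No

9 ∈ W and 9 ∉ Y, so 9 ∉ W ∩ Y
9 ∉ Y and 9 ∉ (W ∩ Y), so 9 ∉ Y ∩ (W ∩ Y)
9 ∉ Y and 9 ∉ (Y ∩ (W ∩ Y)), so 9 ∉ Y ∩ (Y ∩ (W ∩ Y))
9 ∉ Z and 9 ∉ (Y ∩ (Y ∩ (W ∩ Y))), so 9 ∉ Z \ (Y ∩ (Y ∩ (W ∩ Y)))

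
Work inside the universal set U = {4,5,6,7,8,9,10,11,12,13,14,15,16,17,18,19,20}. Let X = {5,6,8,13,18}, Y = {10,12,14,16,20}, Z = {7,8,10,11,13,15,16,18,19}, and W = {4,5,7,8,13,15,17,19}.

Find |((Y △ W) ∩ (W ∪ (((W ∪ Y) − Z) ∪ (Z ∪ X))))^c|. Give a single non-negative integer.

Y △ W = {4,5,7,8,10,12,13,14,15,16,17,19,20}
W ∪ Y = {4,5,7,8,10,12,13,14,15,16,17,19,20}
(W ∪ Y) − Z = {4,5,12,14,17,20}
Z ∪ X = {5,6,7,8,10,11,13,15,16,18,19}
((W ∪ Y) − Z) ∪ (Z ∪ X) = {4,5,6,7,8,10,11,12,13,14,15,16,17,18,19,20}
W ∪ (((W ∪ Y) − Z) ∪ (Z ∪ X)) = {4,5,6,7,8,10,11,12,13,14,15,16,17,18,19,20}
(Y △ W) ∩ (W ∪ (((W ∪ Y) − Z) ∪ (Z ∪ X))) = {4,5,7,8,10,12,13,14,15,16,17,19,20}
((Y △ W) ∩ (W ∪ (((W ∪ Y) − Z) ∪ (Z ∪ X))))^c = {6,9,11,18}
|((Y △ W) ∩ (W ∪ (((W ∪ Y) − Z) ∪ (Z ∪ X))))^c| = 4

4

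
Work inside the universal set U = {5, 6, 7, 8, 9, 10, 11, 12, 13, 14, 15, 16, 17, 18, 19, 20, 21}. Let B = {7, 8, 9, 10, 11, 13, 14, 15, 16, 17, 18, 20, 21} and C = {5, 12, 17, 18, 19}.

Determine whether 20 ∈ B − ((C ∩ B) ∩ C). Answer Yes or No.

20 ∉ C and 20 ∈ B, so 20 ∉ C ∩ B
20 ∉ (C ∩ B) and 20 ∉ C, so 20 ∉ (C ∩ B) ∩ C
20 ∈ B and 20 ∉ ((C ∩ B) ∩ C), so 20 ∈ B − ((C ∩ B) ∩ C)

Yes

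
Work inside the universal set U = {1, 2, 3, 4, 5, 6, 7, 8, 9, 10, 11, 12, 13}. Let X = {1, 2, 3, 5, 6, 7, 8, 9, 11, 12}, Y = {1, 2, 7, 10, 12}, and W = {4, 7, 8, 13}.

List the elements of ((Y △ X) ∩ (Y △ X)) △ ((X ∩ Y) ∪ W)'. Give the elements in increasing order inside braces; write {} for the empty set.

Y △ X = {3, 5, 6, 8, 9, 10, 11}
(Y △ X) ∩ (Y △ X) = {3, 5, 6, 8, 9, 10, 11}
X ∩ Y = {1, 2, 7, 12}
(X ∩ Y) ∪ W = {1, 2, 4, 7, 8, 12, 13}
((X ∩ Y) ∪ W)' = {3, 5, 6, 9, 10, 11}
((Y △ X) ∩ (Y △ X)) △ ((X ∩ Y) ∪ W)' = {8}

{8}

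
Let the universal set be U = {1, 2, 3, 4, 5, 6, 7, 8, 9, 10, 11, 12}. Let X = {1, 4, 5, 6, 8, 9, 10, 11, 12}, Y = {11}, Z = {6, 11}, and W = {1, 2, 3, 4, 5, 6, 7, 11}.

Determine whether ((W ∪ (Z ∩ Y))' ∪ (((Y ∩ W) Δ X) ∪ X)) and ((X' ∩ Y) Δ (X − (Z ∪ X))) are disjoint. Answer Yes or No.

Yes

Z ∩ Y = {11}
W ∪ (Z ∩ Y) = {1, 2, 3, 4, 5, 6, 7, 11}
(W ∪ (Z ∩ Y))' = {8, 9, 10, 12}
Y ∩ W = {11}
(Y ∩ W) Δ X = {1, 4, 5, 6, 8, 9, 10, 12}
((Y ∩ W) Δ X) ∪ X = {1, 4, 5, 6, 8, 9, 10, 11, 12}
(W ∪ (Z ∩ Y))' ∪ (((Y ∩ W) Δ X) ∪ X) = {1, 4, 5, 6, 8, 9, 10, 11, 12}
X' = {2, 3, 7}
X' ∩ Y = {}
Z ∪ X = {1, 4, 5, 6, 8, 9, 10, 11, 12}
X − (Z ∪ X) = {}
(X' ∩ Y) Δ (X − (Z ∪ X)) = {}
{1, 4, 5, 6, 8, 9, 10, 11, 12} and {} share no elements.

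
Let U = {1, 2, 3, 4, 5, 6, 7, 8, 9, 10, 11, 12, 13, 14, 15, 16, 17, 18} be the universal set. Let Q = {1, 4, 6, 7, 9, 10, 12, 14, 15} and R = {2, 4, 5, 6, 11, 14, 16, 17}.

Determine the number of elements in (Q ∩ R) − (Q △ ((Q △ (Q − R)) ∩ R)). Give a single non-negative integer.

3

Q ∩ R = {4, 6, 14}
Q − R = {1, 7, 9, 10, 12, 15}
Q △ (Q − R) = {4, 6, 14}
(Q △ (Q − R)) ∩ R = {4, 6, 14}
Q △ ((Q △ (Q − R)) ∩ R) = {1, 7, 9, 10, 12, 15}
(Q ∩ R) − (Q △ ((Q △ (Q − R)) ∩ R)) = {4, 6, 14}
|(Q ∩ R) − (Q △ ((Q △ (Q − R)) ∩ R))| = 3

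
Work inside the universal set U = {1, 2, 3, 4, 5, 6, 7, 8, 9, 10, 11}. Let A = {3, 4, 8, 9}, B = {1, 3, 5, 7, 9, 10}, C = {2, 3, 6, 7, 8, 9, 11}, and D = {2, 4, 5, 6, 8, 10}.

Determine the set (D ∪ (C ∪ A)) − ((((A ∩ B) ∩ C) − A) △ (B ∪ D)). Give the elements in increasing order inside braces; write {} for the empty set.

C ∪ A = {2, 3, 4, 6, 7, 8, 9, 11}
D ∪ (C ∪ A) = {2, 3, 4, 5, 6, 7, 8, 9, 10, 11}
A ∩ B = {3, 9}
(A ∩ B) ∩ C = {3, 9}
((A ∩ B) ∩ C) − A = {}
B ∪ D = {1, 2, 3, 4, 5, 6, 7, 8, 9, 10}
(((A ∩ B) ∩ C) − A) △ (B ∪ D) = {1, 2, 3, 4, 5, 6, 7, 8, 9, 10}
(D ∪ (C ∪ A)) − ((((A ∩ B) ∩ C) − A) △ (B ∪ D)) = {11}

{11}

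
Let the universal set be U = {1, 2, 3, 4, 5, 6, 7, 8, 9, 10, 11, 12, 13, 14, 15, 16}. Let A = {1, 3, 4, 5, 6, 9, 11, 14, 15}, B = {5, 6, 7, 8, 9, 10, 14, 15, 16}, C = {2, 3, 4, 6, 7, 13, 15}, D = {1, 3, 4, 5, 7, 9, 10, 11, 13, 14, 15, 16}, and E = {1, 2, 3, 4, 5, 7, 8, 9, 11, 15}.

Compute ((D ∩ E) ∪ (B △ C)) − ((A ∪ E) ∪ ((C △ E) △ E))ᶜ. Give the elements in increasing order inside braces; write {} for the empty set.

D ∩ E = {1, 3, 4, 5, 7, 9, 11, 15}
B △ C = {2, 3, 4, 5, 8, 9, 10, 13, 14, 16}
(D ∩ E) ∪ (B △ C) = {1, 2, 3, 4, 5, 7, 8, 9, 10, 11, 13, 14, 15, 16}
A ∪ E = {1, 2, 3, 4, 5, 6, 7, 8, 9, 11, 14, 15}
C △ E = {1, 5, 6, 8, 9, 11, 13}
(C △ E) △ E = {2, 3, 4, 6, 7, 13, 15}
(A ∪ E) ∪ ((C △ E) △ E) = {1, 2, 3, 4, 5, 6, 7, 8, 9, 11, 13, 14, 15}
((A ∪ E) ∪ ((C △ E) △ E))ᶜ = {10, 12, 16}
((D ∩ E) ∪ (B △ C)) − ((A ∪ E) ∪ ((C △ E) △ E))ᶜ = {1, 2, 3, 4, 5, 7, 8, 9, 11, 13, 14, 15}

{1, 2, 3, 4, 5, 7, 8, 9, 11, 13, 14, 15}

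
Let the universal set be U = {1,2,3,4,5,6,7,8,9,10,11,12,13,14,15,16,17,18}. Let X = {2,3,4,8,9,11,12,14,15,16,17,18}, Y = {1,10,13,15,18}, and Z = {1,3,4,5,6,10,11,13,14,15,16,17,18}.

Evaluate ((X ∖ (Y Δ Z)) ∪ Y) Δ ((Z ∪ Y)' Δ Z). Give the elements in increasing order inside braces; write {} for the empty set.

{3,4,5,6,7,11,14,16,17}

Y Δ Z = {3,4,5,6,11,14,16,17}
X ∖ (Y Δ Z) = {2,8,9,12,15,18}
(X ∖ (Y Δ Z)) ∪ Y = {1,2,8,9,10,12,13,15,18}
Z ∪ Y = {1,3,4,5,6,10,11,13,14,15,16,17,18}
(Z ∪ Y)' = {2,7,8,9,12}
(Z ∪ Y)' Δ Z = {1,2,3,4,5,6,7,8,9,10,11,12,13,14,15,16,17,18}
((X ∖ (Y Δ Z)) ∪ Y) Δ ((Z ∪ Y)' Δ Z) = {3,4,5,6,7,11,14,16,17}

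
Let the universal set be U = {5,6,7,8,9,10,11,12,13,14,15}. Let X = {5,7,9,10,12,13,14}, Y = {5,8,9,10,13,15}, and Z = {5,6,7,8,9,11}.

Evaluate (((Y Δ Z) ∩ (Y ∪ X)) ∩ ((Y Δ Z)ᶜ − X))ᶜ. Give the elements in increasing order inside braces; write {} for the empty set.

{5,6,7,8,9,10,11,12,13,14,15}

Y Δ Z = {6,7,10,11,13,15}
Y ∪ X = {5,7,8,9,10,12,13,14,15}
(Y Δ Z) ∩ (Y ∪ X) = {7,10,13,15}
(Y Δ Z)ᶜ = {5,8,9,12,14}
(Y Δ Z)ᶜ − X = {8}
((Y Δ Z) ∩ (Y ∪ X)) ∩ ((Y Δ Z)ᶜ − X) = {}
(((Y Δ Z) ∩ (Y ∪ X)) ∩ ((Y Δ Z)ᶜ − X))ᶜ = {5,6,7,8,9,10,11,12,13,14,15}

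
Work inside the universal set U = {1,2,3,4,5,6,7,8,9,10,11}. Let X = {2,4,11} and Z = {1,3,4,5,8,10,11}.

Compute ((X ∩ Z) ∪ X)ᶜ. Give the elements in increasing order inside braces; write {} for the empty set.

{1,3,5,6,7,8,9,10}

X ∩ Z = {4,11}
(X ∩ Z) ∪ X = {2,4,11}
((X ∩ Z) ∪ X)ᶜ = {1,3,5,6,7,8,9,10}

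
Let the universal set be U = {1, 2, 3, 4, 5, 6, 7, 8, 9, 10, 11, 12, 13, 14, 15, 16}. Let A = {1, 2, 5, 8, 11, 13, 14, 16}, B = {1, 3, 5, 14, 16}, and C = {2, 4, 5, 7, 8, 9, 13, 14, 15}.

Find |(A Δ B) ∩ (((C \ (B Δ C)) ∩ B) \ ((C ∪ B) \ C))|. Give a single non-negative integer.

A Δ B = {2, 3, 8, 11, 13}
B Δ C = {1, 2, 3, 4, 7, 8, 9, 13, 15, 16}
C \ (B Δ C) = {5, 14}
(C \ (B Δ C)) ∩ B = {5, 14}
C ∪ B = {1, 2, 3, 4, 5, 7, 8, 9, 13, 14, 15, 16}
(C ∪ B) \ C = {1, 3, 16}
((C \ (B Δ C)) ∩ B) \ ((C ∪ B) \ C) = {5, 14}
(A Δ B) ∩ (((C \ (B Δ C)) ∩ B) \ ((C ∪ B) \ C)) = {}
|(A Δ B) ∩ (((C \ (B Δ C)) ∩ B) \ ((C ∪ B) \ C))| = 0

0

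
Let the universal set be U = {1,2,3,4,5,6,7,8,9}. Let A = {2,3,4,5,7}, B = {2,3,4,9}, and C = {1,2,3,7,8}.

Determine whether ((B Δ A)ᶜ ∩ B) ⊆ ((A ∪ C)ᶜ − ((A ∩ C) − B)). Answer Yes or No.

B Δ A = {5,7,9}
(B Δ A)ᶜ = {1,2,3,4,6,8}
(B Δ A)ᶜ ∩ B = {2,3,4}
A ∪ C = {1,2,3,4,5,7,8}
(A ∪ C)ᶜ = {6,9}
A ∩ C = {2,3,7}
(A ∩ C) − B = {7}
(A ∪ C)ᶜ − ((A ∩ C) − B) = {6,9}
2 ∈ (B Δ A)ᶜ ∩ B but 2 ∉ (A ∪ C)ᶜ − ((A ∩ C) − B), so the inclusion fails.

No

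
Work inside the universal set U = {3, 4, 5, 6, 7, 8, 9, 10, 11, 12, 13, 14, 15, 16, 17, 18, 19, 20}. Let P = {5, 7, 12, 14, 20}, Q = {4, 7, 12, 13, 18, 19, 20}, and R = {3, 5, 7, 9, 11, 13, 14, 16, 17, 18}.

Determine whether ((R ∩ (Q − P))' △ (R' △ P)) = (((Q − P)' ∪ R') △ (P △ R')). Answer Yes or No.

Q − P = {4, 13, 18, 19}
R ∩ (Q − P) = {13, 18}
(R ∩ (Q − P))' = {3, 4, 5, 6, 7, 8, 9, 10, 11, 12, 14, 15, 16, 17, 19, 20}
R' = {4, 6, 8, 10, 12, 15, 19, 20}
R' △ P = {4, 5, 6, 7, 8, 10, 14, 15, 19}
(R ∩ (Q − P))' △ (R' △ P) = {3, 9, 11, 12, 16, 17, 20}
(Q − P)' = {3, 5, 6, 7, 8, 9, 10, 11, 12, 14, 15, 16, 17, 20}
(Q − P)' ∪ R' = {3, 4, 5, 6, 7, 8, 9, 10, 11, 12, 14, 15, 16, 17, 19, 20}
P △ R' = {4, 5, 6, 7, 8, 10, 14, 15, 19}
((Q − P)' ∪ R') △ (P △ R') = {3, 9, 11, 12, 16, 17, 20}
Both equal {3, 9, 11, 12, 16, 17, 20}, so (R ∩ (Q − P))' △ (R' △ P) = ((Q − P)' ∪ R') △ (P △ R').

Yes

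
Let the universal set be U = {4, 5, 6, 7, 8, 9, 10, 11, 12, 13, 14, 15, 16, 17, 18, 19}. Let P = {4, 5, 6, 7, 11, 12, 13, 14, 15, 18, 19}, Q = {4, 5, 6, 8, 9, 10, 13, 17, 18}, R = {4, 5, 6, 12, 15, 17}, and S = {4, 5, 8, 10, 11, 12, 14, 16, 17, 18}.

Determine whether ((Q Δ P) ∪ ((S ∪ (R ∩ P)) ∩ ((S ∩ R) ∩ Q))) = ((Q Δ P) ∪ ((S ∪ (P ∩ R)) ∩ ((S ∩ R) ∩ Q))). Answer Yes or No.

Yes

Q Δ P = {7, 8, 9, 10, 11, 12, 14, 15, 17, 19}
R ∩ P = {4, 5, 6, 12, 15}
S ∪ (R ∩ P) = {4, 5, 6, 8, 10, 11, 12, 14, 15, 16, 17, 18}
S ∩ R = {4, 5, 12, 17}
(S ∩ R) ∩ Q = {4, 5, 17}
(S ∪ (R ∩ P)) ∩ ((S ∩ R) ∩ Q) = {4, 5, 17}
(Q Δ P) ∪ ((S ∪ (R ∩ P)) ∩ ((S ∩ R) ∩ Q)) = {4, 5, 7, 8, 9, 10, 11, 12, 14, 15, 17, 19}
P ∩ R = {4, 5, 6, 12, 15}
S ∪ (P ∩ R) = {4, 5, 6, 8, 10, 11, 12, 14, 15, 16, 17, 18}
(S ∪ (P ∩ R)) ∩ ((S ∩ R) ∩ Q) = {4, 5, 17}
(Q Δ P) ∪ ((S ∪ (P ∩ R)) ∩ ((S ∩ R) ∩ Q)) = {4, 5, 7, 8, 9, 10, 11, 12, 14, 15, 17, 19}
Both equal {4, 5, 7, 8, 9, 10, 11, 12, 14, 15, 17, 19}, so (Q Δ P) ∪ ((S ∪ (R ∩ P)) ∩ ((S ∩ R) ∩ Q)) = (Q Δ P) ∪ ((S ∪ (P ∩ R)) ∩ ((S ∩ R) ∩ Q)).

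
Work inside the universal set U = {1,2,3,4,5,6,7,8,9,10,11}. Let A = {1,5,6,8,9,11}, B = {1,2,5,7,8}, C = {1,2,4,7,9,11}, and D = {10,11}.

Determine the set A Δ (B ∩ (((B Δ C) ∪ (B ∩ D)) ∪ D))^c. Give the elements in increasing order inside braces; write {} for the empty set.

B Δ C = {4,5,8,9,11}
B ∩ D = {}
(B Δ C) ∪ (B ∩ D) = {4,5,8,9,11}
((B Δ C) ∪ (B ∩ D)) ∪ D = {4,5,8,9,10,11}
B ∩ (((B Δ C) ∪ (B ∩ D)) ∪ D) = {5,8}
(B ∩ (((B Δ C) ∪ (B ∩ D)) ∪ D))^c = {1,2,3,4,6,7,9,10,11}
A Δ (B ∩ (((B Δ C) ∪ (B ∩ D)) ∪ D))^c = {2,3,4,5,7,8,10}

{2,3,4,5,7,8,10}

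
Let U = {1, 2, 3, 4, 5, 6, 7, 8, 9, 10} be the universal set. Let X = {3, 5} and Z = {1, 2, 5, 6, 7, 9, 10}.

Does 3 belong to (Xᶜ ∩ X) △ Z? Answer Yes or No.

No

3 ∈ X, so 3 ∉ Xᶜ
3 ∉ Xᶜ and 3 ∈ X, so 3 ∉ Xᶜ ∩ X
3 ∉ (Xᶜ ∩ X) and 3 ∉ Z, so 3 ∉ (Xᶜ ∩ X) △ Z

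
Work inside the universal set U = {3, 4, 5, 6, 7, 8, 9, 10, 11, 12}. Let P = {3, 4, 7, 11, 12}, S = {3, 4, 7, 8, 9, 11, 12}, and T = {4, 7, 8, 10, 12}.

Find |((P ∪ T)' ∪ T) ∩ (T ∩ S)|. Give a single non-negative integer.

4

P ∪ T = {3, 4, 7, 8, 10, 11, 12}
(P ∪ T)' = {5, 6, 9}
(P ∪ T)' ∪ T = {4, 5, 6, 7, 8, 9, 10, 12}
T ∩ S = {4, 7, 8, 12}
((P ∪ T)' ∪ T) ∩ (T ∩ S) = {4, 7, 8, 12}
|((P ∪ T)' ∪ T) ∩ (T ∩ S)| = 4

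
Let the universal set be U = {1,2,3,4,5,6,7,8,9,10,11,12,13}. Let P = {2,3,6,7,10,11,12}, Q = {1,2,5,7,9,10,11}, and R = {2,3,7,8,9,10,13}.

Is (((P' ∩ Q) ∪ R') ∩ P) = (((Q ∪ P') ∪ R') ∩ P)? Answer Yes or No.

P' = {1,4,5,8,9,13}
P' ∩ Q = {1,5,9}
R' = {1,4,5,6,11,12}
(P' ∩ Q) ∪ R' = {1,4,5,6,9,11,12}
((P' ∩ Q) ∪ R') ∩ P = {6,11,12}
Q ∪ P' = {1,2,4,5,7,8,9,10,11,13}
(Q ∪ P') ∪ R' = {1,2,4,5,6,7,8,9,10,11,12,13}
((Q ∪ P') ∪ R') ∩ P = {2,6,7,10,11,12}
2 ∈ ((Q ∪ P') ∪ R') ∩ P but 2 ∉ ((P' ∩ Q) ∪ R') ∩ P, so they differ.

No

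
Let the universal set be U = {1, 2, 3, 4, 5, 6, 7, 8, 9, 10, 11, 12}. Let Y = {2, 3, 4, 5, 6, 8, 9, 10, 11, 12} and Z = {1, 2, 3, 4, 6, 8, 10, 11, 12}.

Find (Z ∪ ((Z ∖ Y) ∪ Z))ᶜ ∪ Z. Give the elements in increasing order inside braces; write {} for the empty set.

Z ∖ Y = {1}
(Z ∖ Y) ∪ Z = {1, 2, 3, 4, 6, 8, 10, 11, 12}
Z ∪ ((Z ∖ Y) ∪ Z) = {1, 2, 3, 4, 6, 8, 10, 11, 12}
(Z ∪ ((Z ∖ Y) ∪ Z))ᶜ = {5, 7, 9}
(Z ∪ ((Z ∖ Y) ∪ Z))ᶜ ∪ Z = {1, 2, 3, 4, 5, 6, 7, 8, 9, 10, 11, 12}

{1, 2, 3, 4, 5, 6, 7, 8, 9, 10, 11, 12}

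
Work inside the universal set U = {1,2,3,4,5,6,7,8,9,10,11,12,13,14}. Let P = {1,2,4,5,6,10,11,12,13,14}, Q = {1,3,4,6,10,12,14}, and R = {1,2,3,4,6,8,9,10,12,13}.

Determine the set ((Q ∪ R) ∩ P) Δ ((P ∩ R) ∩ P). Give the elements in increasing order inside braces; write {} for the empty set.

Q ∪ R = {1,2,3,4,6,8,9,10,12,13,14}
(Q ∪ R) ∩ P = {1,2,4,6,10,12,13,14}
P ∩ R = {1,2,4,6,10,12,13}
(P ∩ R) ∩ P = {1,2,4,6,10,12,13}
((Q ∪ R) ∩ P) Δ ((P ∩ R) ∩ P) = {14}

{14}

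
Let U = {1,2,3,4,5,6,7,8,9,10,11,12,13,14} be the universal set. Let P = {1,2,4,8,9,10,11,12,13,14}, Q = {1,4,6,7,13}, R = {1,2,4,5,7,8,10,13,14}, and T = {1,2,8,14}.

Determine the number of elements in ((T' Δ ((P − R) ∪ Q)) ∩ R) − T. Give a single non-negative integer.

T' = {3,4,5,6,7,9,10,11,12,13}
P − R = {9,11,12}
(P − R) ∪ Q = {1,4,6,7,9,11,12,13}
T' Δ ((P − R) ∪ Q) = {1,3,5,10}
(T' Δ ((P − R) ∪ Q)) ∩ R = {1,5,10}
((T' Δ ((P − R) ∪ Q)) ∩ R) − T = {5,10}
|((T' Δ ((P − R) ∪ Q)) ∩ R) − T| = 2

2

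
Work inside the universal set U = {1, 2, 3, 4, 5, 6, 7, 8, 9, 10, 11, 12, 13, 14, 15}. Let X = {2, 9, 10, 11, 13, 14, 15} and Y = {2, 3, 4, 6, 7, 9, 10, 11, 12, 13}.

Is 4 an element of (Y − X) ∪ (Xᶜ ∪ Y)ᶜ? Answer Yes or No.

Yes

4 ∈ Y and 4 ∉ X, so 4 ∈ Y − X
4 ∉ X, so 4 ∈ Xᶜ
4 ∈ Xᶜ and 4 ∈ Y, so 4 ∈ Xᶜ ∪ Y
4 ∉ (Xᶜ ∪ Y)ᶜ since 4 ∈ (Xᶜ ∪ Y)
4 ∈ (Y − X) and 4 ∉ (Xᶜ ∪ Y)ᶜ, so 4 ∈ (Y − X) ∪ (Xᶜ ∪ Y)ᶜ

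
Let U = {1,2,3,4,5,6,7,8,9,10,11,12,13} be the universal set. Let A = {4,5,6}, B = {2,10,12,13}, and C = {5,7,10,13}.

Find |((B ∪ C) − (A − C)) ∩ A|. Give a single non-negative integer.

1

B ∪ C = {2,5,7,10,12,13}
A − C = {4,6}
(B ∪ C) − (A − C) = {2,5,7,10,12,13}
((B ∪ C) − (A − C)) ∩ A = {5}
|((B ∪ C) − (A − C)) ∩ A| = 1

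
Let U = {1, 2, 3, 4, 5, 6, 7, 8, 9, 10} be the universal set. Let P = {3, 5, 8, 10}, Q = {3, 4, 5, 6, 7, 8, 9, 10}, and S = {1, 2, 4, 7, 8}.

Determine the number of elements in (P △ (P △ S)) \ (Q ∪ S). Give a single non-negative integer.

0

P △ S = {1, 2, 3, 4, 5, 7, 10}
P △ (P △ S) = {1, 2, 4, 7, 8}
Q ∪ S = {1, 2, 3, 4, 5, 6, 7, 8, 9, 10}
(P △ (P △ S)) \ (Q ∪ S) = {}
|(P △ (P △ S)) \ (Q ∪ S)| = 0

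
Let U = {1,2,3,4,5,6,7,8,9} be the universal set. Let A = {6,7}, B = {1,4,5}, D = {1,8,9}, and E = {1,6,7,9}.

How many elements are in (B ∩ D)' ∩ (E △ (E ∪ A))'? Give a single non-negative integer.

B ∩ D = {1}
(B ∩ D)' = {2,3,4,5,6,7,8,9}
E ∪ A = {1,6,7,9}
E △ (E ∪ A) = {}
(E △ (E ∪ A))' = {1,2,3,4,5,6,7,8,9}
(B ∩ D)' ∩ (E △ (E ∪ A))' = {2,3,4,5,6,7,8,9}
|(B ∩ D)' ∩ (E △ (E ∪ A))'| = 8

8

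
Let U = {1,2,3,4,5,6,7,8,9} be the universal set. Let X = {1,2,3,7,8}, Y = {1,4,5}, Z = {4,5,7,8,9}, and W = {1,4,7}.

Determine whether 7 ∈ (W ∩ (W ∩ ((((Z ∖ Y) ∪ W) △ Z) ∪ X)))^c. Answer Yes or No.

No

7 ∈ Z and 7 ∉ Y, so 7 ∈ Z ∖ Y
7 ∈ (Z ∖ Y) and 7 ∈ W, so 7 ∈ (Z ∖ Y) ∪ W
7 ∈ ((Z ∖ Y) ∪ W) and 7 ∈ Z, so 7 ∉ ((Z ∖ Y) ∪ W) △ Z
7 ∉ (((Z ∖ Y) ∪ W) △ Z) and 7 ∈ X, so 7 ∈ (((Z ∖ Y) ∪ W) △ Z) ∪ X
7 ∈ W and 7 ∈ ((((Z ∖ Y) ∪ W) △ Z) ∪ X), so 7 ∈ W ∩ ((((Z ∖ Y) ∪ W) △ Z) ∪ X)
7 ∈ W and 7 ∈ (W ∩ ((((Z ∖ Y) ∪ W) △ Z) ∪ X)), so 7 ∈ W ∩ (W ∩ ((((Z ∖ Y) ∪ W) △ Z) ∪ X))
7 ∉ (W ∩ (W ∩ ((((Z ∖ Y) ∪ W) △ Z) ∪ X)))^c since 7 ∈ (W ∩ (W ∩ ((((Z ∖ Y) ∪ W) △ Z) ∪ X)))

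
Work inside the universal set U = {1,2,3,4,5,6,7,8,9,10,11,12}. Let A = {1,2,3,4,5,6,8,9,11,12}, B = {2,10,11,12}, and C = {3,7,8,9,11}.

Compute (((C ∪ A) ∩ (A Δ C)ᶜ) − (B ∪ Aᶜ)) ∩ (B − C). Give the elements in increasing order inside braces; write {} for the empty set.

C ∪ A = {1,2,3,4,5,6,7,8,9,11,12}
A Δ C = {1,2,4,5,6,7,12}
(A Δ C)ᶜ = {3,8,9,10,11}
(C ∪ A) ∩ (A Δ C)ᶜ = {3,8,9,11}
Aᶜ = {7,10}
B ∪ Aᶜ = {2,7,10,11,12}
((C ∪ A) ∩ (A Δ C)ᶜ) − (B ∪ Aᶜ) = {3,8,9}
B − C = {2,10,12}
(((C ∪ A) ∩ (A Δ C)ᶜ) − (B ∪ Aᶜ)) ∩ (B − C) = {}

{}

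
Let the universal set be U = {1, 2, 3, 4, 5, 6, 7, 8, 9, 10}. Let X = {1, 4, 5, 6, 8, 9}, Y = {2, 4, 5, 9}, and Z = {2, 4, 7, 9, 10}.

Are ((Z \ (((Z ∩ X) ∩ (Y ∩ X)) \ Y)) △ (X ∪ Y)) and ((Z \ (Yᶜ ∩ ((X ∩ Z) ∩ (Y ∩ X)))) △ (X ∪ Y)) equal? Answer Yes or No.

Yes

Z ∩ X = {4, 9}
Y ∩ X = {4, 5, 9}
(Z ∩ X) ∩ (Y ∩ X) = {4, 9}
((Z ∩ X) ∩ (Y ∩ X)) \ Y = {}
Z \ (((Z ∩ X) ∩ (Y ∩ X)) \ Y) = {2, 4, 7, 9, 10}
X ∪ Y = {1, 2, 4, 5, 6, 8, 9}
(Z \ (((Z ∩ X) ∩ (Y ∩ X)) \ Y)) △ (X ∪ Y) = {1, 5, 6, 7, 8, 10}
Yᶜ = {1, 3, 6, 7, 8, 10}
X ∩ Z = {4, 9}
(X ∩ Z) ∩ (Y ∩ X) = {4, 9}
Yᶜ ∩ ((X ∩ Z) ∩ (Y ∩ X)) = {}
Z \ (Yᶜ ∩ ((X ∩ Z) ∩ (Y ∩ X))) = {2, 4, 7, 9, 10}
(Z \ (Yᶜ ∩ ((X ∩ Z) ∩ (Y ∩ X)))) △ (X ∪ Y) = {1, 5, 6, 7, 8, 10}
Both equal {1, 5, 6, 7, 8, 10}, so (Z \ (((Z ∩ X) ∩ (Y ∩ X)) \ Y)) △ (X ∪ Y) = (Z \ (Yᶜ ∩ ((X ∩ Z) ∩ (Y ∩ X)))) △ (X ∪ Y).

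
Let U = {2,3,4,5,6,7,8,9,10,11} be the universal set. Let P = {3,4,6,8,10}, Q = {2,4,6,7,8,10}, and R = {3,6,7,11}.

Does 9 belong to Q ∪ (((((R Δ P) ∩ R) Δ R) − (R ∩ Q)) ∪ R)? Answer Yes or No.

9 ∉ R and 9 ∉ P, so 9 ∉ R Δ P
9 ∉ (R Δ P) and 9 ∉ R, so 9 ∉ (R Δ P) ∩ R
9 ∉ ((R Δ P) ∩ R) and 9 ∉ R, so 9 ∉ ((R Δ P) ∩ R) Δ R
9 ∉ R and 9 ∉ Q, so 9 ∉ R ∩ Q
9 ∉ (((R Δ P) ∩ R) Δ R) and 9 ∉ (R ∩ Q), so 9 ∉ (((R Δ P) ∩ R) Δ R) − (R ∩ Q)
9 ∉ ((((R Δ P) ∩ R) Δ R) − (R ∩ Q)) and 9 ∉ R, so 9 ∉ ((((R Δ P) ∩ R) Δ R) − (R ∩ Q)) ∪ R
9 ∉ Q and 9 ∉ (((((R Δ P) ∩ R) Δ R) − (R ∩ Q)) ∪ R), so 9 ∉ Q ∪ (((((R Δ P) ∩ R) Δ R) − (R ∩ Q)) ∪ R)

No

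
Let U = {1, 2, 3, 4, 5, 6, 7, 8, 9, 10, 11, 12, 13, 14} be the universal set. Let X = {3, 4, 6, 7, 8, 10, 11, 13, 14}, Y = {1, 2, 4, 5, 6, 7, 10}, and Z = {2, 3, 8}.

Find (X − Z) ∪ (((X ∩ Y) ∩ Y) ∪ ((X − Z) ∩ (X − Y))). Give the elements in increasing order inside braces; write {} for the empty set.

X − Z = {4, 6, 7, 10, 11, 13, 14}
X ∩ Y = {4, 6, 7, 10}
(X ∩ Y) ∩ Y = {4, 6, 7, 10}
X − Y = {3, 8, 11, 13, 14}
(X − Z) ∩ (X − Y) = {11, 13, 14}
((X ∩ Y) ∩ Y) ∪ ((X − Z) ∩ (X − Y)) = {4, 6, 7, 10, 11, 13, 14}
(X − Z) ∪ (((X ∩ Y) ∩ Y) ∪ ((X − Z) ∩ (X − Y))) = {4, 6, 7, 10, 11, 13, 14}

{4, 6, 7, 10, 11, 13, 14}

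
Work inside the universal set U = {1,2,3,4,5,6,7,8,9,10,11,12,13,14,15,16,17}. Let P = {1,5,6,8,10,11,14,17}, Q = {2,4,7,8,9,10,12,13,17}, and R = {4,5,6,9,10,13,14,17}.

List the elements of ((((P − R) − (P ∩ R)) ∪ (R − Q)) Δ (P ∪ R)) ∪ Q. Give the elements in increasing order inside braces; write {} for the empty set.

P − R = {1,8,11}
P ∩ R = {5,6,10,14,17}
(P − R) − (P ∩ R) = {1,8,11}
R − Q = {5,6,14}
((P − R) − (P ∩ R)) ∪ (R − Q) = {1,5,6,8,11,14}
P ∪ R = {1,4,5,6,8,9,10,11,13,14,17}
(((P − R) − (P ∩ R)) ∪ (R − Q)) Δ (P ∪ R) = {4,9,10,13,17}
((((P − R) − (P ∩ R)) ∪ (R − Q)) Δ (P ∪ R)) ∪ Q = {2,4,7,8,9,10,12,13,17}

{2,4,7,8,9,10,12,13,17}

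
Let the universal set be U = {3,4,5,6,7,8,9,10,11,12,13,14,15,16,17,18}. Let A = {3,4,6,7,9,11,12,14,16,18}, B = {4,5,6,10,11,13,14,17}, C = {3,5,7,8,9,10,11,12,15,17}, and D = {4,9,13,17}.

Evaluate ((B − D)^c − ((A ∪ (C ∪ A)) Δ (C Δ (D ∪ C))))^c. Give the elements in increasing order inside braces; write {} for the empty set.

B − D = {5,6,10,11,14}
(B − D)^c = {3,4,7,8,9,12,13,15,16,17,18}
C ∪ A = {3,4,5,6,7,8,9,10,11,12,14,15,16,17,18}
A ∪ (C ∪ A) = {3,4,5,6,7,8,9,10,11,12,14,15,16,17,18}
D ∪ C = {3,4,5,7,8,9,10,11,12,13,15,17}
C Δ (D ∪ C) = {4,13}
(A ∪ (C ∪ A)) Δ (C Δ (D ∪ C)) = {3,5,6,7,8,9,10,11,12,13,14,15,16,17,18}
(B − D)^c − ((A ∪ (C ∪ A)) Δ (C Δ (D ∪ C))) = {4}
((B − D)^c − ((A ∪ (C ∪ A)) Δ (C Δ (D ∪ C))))^c = {3,5,6,7,8,9,10,11,12,13,14,15,16,17,18}

{3,5,6,7,8,9,10,11,12,13,14,15,16,17,18}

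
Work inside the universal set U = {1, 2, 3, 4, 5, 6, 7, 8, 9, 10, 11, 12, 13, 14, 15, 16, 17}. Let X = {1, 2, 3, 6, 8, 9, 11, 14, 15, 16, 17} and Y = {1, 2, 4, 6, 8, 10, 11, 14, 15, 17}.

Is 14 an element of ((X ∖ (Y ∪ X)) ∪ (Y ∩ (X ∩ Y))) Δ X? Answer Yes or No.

No

14 ∈ Y and 14 ∈ X, so 14 ∈ Y ∪ X
14 ∈ X and 14 ∈ (Y ∪ X), so 14 ∉ X ∖ (Y ∪ X)
14 ∈ X and 14 ∈ Y, so 14 ∈ X ∩ Y
14 ∈ Y and 14 ∈ (X ∩ Y), so 14 ∈ Y ∩ (X ∩ Y)
14 ∉ (X ∖ (Y ∪ X)) and 14 ∈ (Y ∩ (X ∩ Y)), so 14 ∈ (X ∖ (Y ∪ X)) ∪ (Y ∩ (X ∩ Y))
14 ∈ ((X ∖ (Y ∪ X)) ∪ (Y ∩ (X ∩ Y))) and 14 ∈ X, so 14 ∉ ((X ∖ (Y ∪ X)) ∪ (Y ∩ (X ∩ Y))) Δ X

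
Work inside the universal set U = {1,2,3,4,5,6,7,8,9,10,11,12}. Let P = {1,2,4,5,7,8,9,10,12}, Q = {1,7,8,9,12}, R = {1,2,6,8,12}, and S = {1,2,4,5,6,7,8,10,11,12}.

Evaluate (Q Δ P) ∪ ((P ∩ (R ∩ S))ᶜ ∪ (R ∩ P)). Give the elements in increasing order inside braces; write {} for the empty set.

Q Δ P = {2,4,5,10}
R ∩ S = {1,2,6,8,12}
P ∩ (R ∩ S) = {1,2,8,12}
(P ∩ (R ∩ S))ᶜ = {3,4,5,6,7,9,10,11}
R ∩ P = {1,2,8,12}
(P ∩ (R ∩ S))ᶜ ∪ (R ∩ P) = {1,2,3,4,5,6,7,8,9,10,11,12}
(Q Δ P) ∪ ((P ∩ (R ∩ S))ᶜ ∪ (R ∩ P)) = {1,2,3,4,5,6,7,8,9,10,11,12}

{1,2,3,4,5,6,7,8,9,10,11,12}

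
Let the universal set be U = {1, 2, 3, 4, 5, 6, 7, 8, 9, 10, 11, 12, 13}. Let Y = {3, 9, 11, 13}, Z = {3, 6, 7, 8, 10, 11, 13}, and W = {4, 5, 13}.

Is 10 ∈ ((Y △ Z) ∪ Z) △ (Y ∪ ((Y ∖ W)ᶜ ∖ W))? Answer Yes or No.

No

10 ∉ Y and 10 ∈ Z, so 10 ∈ Y △ Z
10 ∈ (Y △ Z) and 10 ∈ Z, so 10 ∈ (Y △ Z) ∪ Z
10 ∉ Y and 10 ∉ W, so 10 ∉ Y ∖ W
10 ∈ (Y ∖ W)ᶜ since 10 ∉ (Y ∖ W)
10 ∈ (Y ∖ W)ᶜ and 10 ∉ W, so 10 ∈ (Y ∖ W)ᶜ ∖ W
10 ∉ Y and 10 ∈ ((Y ∖ W)ᶜ ∖ W), so 10 ∈ Y ∪ ((Y ∖ W)ᶜ ∖ W)
10 ∈ ((Y △ Z) ∪ Z) and 10 ∈ (Y ∪ ((Y ∖ W)ᶜ ∖ W)), so 10 ∉ ((Y △ Z) ∪ Z) △ (Y ∪ ((Y ∖ W)ᶜ ∖ W))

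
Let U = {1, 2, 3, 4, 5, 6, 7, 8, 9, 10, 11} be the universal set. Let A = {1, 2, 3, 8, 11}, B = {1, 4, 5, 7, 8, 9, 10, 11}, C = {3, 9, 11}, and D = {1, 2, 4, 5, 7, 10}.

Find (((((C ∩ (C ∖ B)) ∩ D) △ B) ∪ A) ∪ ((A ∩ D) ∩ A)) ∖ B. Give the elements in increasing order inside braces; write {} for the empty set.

{2, 3}

C ∖ B = {3}
C ∩ (C ∖ B) = {3}
(C ∩ (C ∖ B)) ∩ D = {}
((C ∩ (C ∖ B)) ∩ D) △ B = {1, 4, 5, 7, 8, 9, 10, 11}
(((C ∩ (C ∖ B)) ∩ D) △ B) ∪ A = {1, 2, 3, 4, 5, 7, 8, 9, 10, 11}
A ∩ D = {1, 2}
(A ∩ D) ∩ A = {1, 2}
((((C ∩ (C ∖ B)) ∩ D) △ B) ∪ A) ∪ ((A ∩ D) ∩ A) = {1, 2, 3, 4, 5, 7, 8, 9, 10, 11}
(((((C ∩ (C ∖ B)) ∩ D) △ B) ∪ A) ∪ ((A ∩ D) ∩ A)) ∖ B = {2, 3}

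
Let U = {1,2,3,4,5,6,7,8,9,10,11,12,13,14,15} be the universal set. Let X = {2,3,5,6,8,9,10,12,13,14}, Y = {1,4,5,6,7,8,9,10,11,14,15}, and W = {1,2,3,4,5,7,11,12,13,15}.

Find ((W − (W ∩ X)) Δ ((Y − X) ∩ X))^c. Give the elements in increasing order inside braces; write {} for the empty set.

W ∩ X = {2,3,5,12,13}
W − (W ∩ X) = {1,4,7,11,15}
Y − X = {1,4,7,11,15}
(Y − X) ∩ X = {}
(W − (W ∩ X)) Δ ((Y − X) ∩ X) = {1,4,7,11,15}
((W − (W ∩ X)) Δ ((Y − X) ∩ X))^c = {2,3,5,6,8,9,10,12,13,14}

{2,3,5,6,8,9,10,12,13,14}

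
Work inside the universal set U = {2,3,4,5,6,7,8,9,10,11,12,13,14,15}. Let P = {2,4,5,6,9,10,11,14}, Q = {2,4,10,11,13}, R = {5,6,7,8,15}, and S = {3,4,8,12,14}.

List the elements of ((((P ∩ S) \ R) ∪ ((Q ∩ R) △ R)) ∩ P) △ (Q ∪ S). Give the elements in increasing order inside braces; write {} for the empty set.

P ∩ S = {4,14}
(P ∩ S) \ R = {4,14}
Q ∩ R = {}
(Q ∩ R) △ R = {5,6,7,8,15}
((P ∩ S) \ R) ∪ ((Q ∩ R) △ R) = {4,5,6,7,8,14,15}
(((P ∩ S) \ R) ∪ ((Q ∩ R) △ R)) ∩ P = {4,5,6,14}
Q ∪ S = {2,3,4,8,10,11,12,13,14}
((((P ∩ S) \ R) ∪ ((Q ∩ R) △ R)) ∩ P) △ (Q ∪ S) = {2,3,5,6,8,10,11,12,13}

{2,3,5,6,8,10,11,12,13}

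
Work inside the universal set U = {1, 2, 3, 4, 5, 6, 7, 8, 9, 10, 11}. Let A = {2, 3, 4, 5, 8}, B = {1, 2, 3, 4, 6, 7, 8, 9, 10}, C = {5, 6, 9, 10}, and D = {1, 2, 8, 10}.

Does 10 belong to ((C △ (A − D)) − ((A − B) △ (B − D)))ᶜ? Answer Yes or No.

No

10 ∉ A and 10 ∈ D, so 10 ∉ A − D
10 ∈ C and 10 ∉ (A − D), so 10 ∈ C △ (A − D)
10 ∉ A and 10 ∈ B, so 10 ∉ A − B
10 ∈ B and 10 ∈ D, so 10 ∉ B − D
10 ∉ (A − B) and 10 ∉ (B − D), so 10 ∉ (A − B) △ (B − D)
10 ∈ (C △ (A − D)) and 10 ∉ ((A − B) △ (B − D)), so 10 ∈ (C △ (A − D)) − ((A − B) △ (B − D))
10 ∉ ((C △ (A − D)) − ((A − B) △ (B − D)))ᶜ since 10 ∈ ((C △ (A − D)) − ((A − B) △ (B − D)))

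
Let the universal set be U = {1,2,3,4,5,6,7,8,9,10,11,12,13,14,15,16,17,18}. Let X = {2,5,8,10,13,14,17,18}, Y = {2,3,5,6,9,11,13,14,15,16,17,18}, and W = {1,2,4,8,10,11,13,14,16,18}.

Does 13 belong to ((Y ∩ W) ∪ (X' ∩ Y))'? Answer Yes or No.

13 ∈ Y and 13 ∈ W, so 13 ∈ Y ∩ W
13 ∈ X, so 13 ∉ X'
13 ∉ X' and 13 ∈ Y, so 13 ∉ X' ∩ Y
13 ∈ (Y ∩ W) and 13 ∉ (X' ∩ Y), so 13 ∈ (Y ∩ W) ∪ (X' ∩ Y)
13 ∉ ((Y ∩ W) ∪ (X' ∩ Y))' since 13 ∈ ((Y ∩ W) ∪ (X' ∩ Y))

No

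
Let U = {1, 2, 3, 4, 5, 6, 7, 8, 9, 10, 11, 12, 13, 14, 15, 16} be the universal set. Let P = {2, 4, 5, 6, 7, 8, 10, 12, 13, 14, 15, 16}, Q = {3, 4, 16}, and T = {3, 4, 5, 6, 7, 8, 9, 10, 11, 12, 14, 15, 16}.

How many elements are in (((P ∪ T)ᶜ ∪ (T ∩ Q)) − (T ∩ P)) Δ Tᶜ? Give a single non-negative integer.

3

P ∪ T = {2, 3, 4, 5, 6, 7, 8, 9, 10, 11, 12, 13, 14, 15, 16}
(P ∪ T)ᶜ = {1}
T ∩ Q = {3, 4, 16}
(P ∪ T)ᶜ ∪ (T ∩ Q) = {1, 3, 4, 16}
T ∩ P = {4, 5, 6, 7, 8, 10, 12, 14, 15, 16}
((P ∪ T)ᶜ ∪ (T ∩ Q)) − (T ∩ P) = {1, 3}
Tᶜ = {1, 2, 13}
(((P ∪ T)ᶜ ∪ (T ∩ Q)) − (T ∩ P)) Δ Tᶜ = {2, 3, 13}
|(((P ∪ T)ᶜ ∪ (T ∩ Q)) − (T ∩ P)) Δ Tᶜ| = 3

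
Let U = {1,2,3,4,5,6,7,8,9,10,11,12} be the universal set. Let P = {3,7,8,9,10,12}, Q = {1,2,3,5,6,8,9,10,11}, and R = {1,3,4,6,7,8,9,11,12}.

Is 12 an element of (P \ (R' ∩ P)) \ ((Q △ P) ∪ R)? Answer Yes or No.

No

12 ∈ R, so 12 ∉ R'
12 ∉ R' and 12 ∈ P, so 12 ∉ R' ∩ P
12 ∈ P and 12 ∉ (R' ∩ P), so 12 ∈ P \ (R' ∩ P)
12 ∉ Q and 12 ∈ P, so 12 ∈ Q △ P
12 ∈ (Q △ P) and 12 ∈ R, so 12 ∈ (Q △ P) ∪ R
12 ∈ (P \ (R' ∩ P)) and 12 ∈ ((Q △ P) ∪ R), so 12 ∉ (P \ (R' ∩ P)) \ ((Q △ P) ∪ R)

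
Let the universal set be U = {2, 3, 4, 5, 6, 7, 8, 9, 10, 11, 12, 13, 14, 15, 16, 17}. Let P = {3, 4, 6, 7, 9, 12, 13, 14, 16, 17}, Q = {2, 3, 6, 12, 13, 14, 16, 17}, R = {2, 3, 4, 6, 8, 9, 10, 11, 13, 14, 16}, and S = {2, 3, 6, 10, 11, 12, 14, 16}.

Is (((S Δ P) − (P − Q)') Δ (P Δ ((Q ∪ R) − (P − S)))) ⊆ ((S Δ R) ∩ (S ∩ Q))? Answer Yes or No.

No

S Δ P = {2, 4, 7, 9, 10, 11, 13, 17}
P − Q = {4, 7, 9}
(P − Q)' = {2, 3, 5, 6, 8, 10, 11, 12, 13, 14, 15, 16, 17}
(S Δ P) − (P − Q)' = {4, 7, 9}
Q ∪ R = {2, 3, 4, 6, 8, 9, 10, 11, 12, 13, 14, 16, 17}
P − S = {4, 7, 9, 13, 17}
(Q ∪ R) − (P − S) = {2, 3, 6, 8, 10, 11, 12, 14, 16}
P Δ ((Q ∪ R) − (P − S)) = {2, 4, 7, 8, 9, 10, 11, 13, 17}
((S Δ P) − (P − Q)') Δ (P Δ ((Q ∪ R) − (P − S))) = {2, 8, 10, 11, 13, 17}
S Δ R = {4, 8, 9, 12, 13}
S ∩ Q = {2, 3, 6, 12, 14, 16}
(S Δ R) ∩ (S ∩ Q) = {12}
2 ∈ ((S Δ P) − (P − Q)') Δ (P Δ ((Q ∪ R) − (P − S))) but 2 ∉ (S Δ R) ∩ (S ∩ Q), so the inclusion fails.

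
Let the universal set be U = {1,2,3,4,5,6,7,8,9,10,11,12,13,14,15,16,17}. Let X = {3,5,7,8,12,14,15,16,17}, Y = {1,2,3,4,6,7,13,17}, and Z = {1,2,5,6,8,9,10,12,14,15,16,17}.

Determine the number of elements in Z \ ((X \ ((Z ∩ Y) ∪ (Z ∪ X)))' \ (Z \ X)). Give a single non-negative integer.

5

Z ∩ Y = {1,2,6,17}
Z ∪ X = {1,2,3,5,6,7,8,9,10,12,14,15,16,17}
(Z ∩ Y) ∪ (Z ∪ X) = {1,2,3,5,6,7,8,9,10,12,14,15,16,17}
X \ ((Z ∩ Y) ∪ (Z ∪ X)) = {}
(X \ ((Z ∩ Y) ∪ (Z ∪ X)))' = {1,2,3,4,5,6,7,8,9,10,11,12,13,14,15,16,17}
Z \ X = {1,2,6,9,10}
(X \ ((Z ∩ Y) ∪ (Z ∪ X)))' \ (Z \ X) = {3,4,5,7,8,11,12,13,14,15,16,17}
Z \ ((X \ ((Z ∩ Y) ∪ (Z ∪ X)))' \ (Z \ X)) = {1,2,6,9,10}
|Z \ ((X \ ((Z ∩ Y) ∪ (Z ∪ X)))' \ (Z \ X))| = 5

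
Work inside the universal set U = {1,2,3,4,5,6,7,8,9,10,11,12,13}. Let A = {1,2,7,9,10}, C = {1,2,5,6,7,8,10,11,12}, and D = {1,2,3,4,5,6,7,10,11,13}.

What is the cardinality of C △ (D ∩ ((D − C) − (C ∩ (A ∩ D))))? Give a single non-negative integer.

12

D − C = {3,4,13}
A ∩ D = {1,2,7,10}
C ∩ (A ∩ D) = {1,2,7,10}
(D − C) − (C ∩ (A ∩ D)) = {3,4,13}
D ∩ ((D − C) − (C ∩ (A ∩ D))) = {3,4,13}
C △ (D ∩ ((D − C) − (C ∩ (A ∩ D)))) = {1,2,3,4,5,6,7,8,10,11,12,13}
|C △ (D ∩ ((D − C) − (C ∩ (A ∩ D))))| = 12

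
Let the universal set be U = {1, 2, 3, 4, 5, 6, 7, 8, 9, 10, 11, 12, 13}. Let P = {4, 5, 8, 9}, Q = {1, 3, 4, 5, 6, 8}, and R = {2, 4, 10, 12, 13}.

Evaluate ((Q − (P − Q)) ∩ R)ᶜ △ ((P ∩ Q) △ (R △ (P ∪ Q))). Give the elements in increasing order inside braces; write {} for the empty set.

{4, 5, 7, 8, 11}

P − Q = {9}
Q − (P − Q) = {1, 3, 4, 5, 6, 8}
(Q − (P − Q)) ∩ R = {4}
((Q − (P − Q)) ∩ R)ᶜ = {1, 2, 3, 5, 6, 7, 8, 9, 10, 11, 12, 13}
P ∩ Q = {4, 5, 8}
P ∪ Q = {1, 3, 4, 5, 6, 8, 9}
R △ (P ∪ Q) = {1, 2, 3, 5, 6, 8, 9, 10, 12, 13}
(P ∩ Q) △ (R △ (P ∪ Q)) = {1, 2, 3, 4, 6, 9, 10, 12, 13}
((Q − (P − Q)) ∩ R)ᶜ △ ((P ∩ Q) △ (R △ (P ∪ Q))) = {4, 5, 7, 8, 11}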